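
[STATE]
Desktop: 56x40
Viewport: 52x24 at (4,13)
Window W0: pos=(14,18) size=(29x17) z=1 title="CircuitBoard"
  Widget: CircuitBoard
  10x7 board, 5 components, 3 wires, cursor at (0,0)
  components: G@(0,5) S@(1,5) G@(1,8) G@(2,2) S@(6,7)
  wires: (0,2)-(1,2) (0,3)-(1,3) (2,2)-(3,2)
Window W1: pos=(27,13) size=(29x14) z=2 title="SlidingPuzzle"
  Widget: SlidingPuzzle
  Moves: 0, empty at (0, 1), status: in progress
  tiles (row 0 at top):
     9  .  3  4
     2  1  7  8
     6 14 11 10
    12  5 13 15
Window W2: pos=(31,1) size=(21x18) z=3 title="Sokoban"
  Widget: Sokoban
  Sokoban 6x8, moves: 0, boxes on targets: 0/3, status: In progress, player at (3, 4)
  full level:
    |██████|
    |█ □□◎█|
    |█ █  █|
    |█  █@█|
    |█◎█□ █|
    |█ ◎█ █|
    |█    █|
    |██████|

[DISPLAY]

                       ┏━━━┃                   ┃━━━┓
                       ┃ Sl┃                   ┃   ┃
                       ┠───┃                   ┃───┨
                       ┃┌──┃                   ┃   ┃
                       ┃│  ┃                   ┃   ┃
          ┏━━━━━━━━━━━━┃├──┗━━━━━━━━━━━━━━━━━━━┛   ┃
          ┃ CircuitBoar┃│  2 │  1 │  7 │  8 │      ┃
          ┠────────────┃├────┼────┼────┼────┤      ┃
          ┃   0 1 2 3 4┃│  6 │ 14 │ 11 │ 10 │      ┃
          ┃0  [.]      ┃├────┼────┼────┼────┤      ┃
          ┃            ┃│ 12 │  5 │ 13 │ 15 │      ┃
          ┃1           ┃└────┴────┴────┴────┘      ┃
          ┃            ┃Moves: 0                   ┃
          ┃2           ┗━━━━━━━━━━━━━━━━━━━━━━━━━━━┛
          ┃            │              ┃             
          ┃3           ·              ┃             
          ┃                           ┃             
          ┃4                          ┃             
          ┃                           ┃             
          ┃5                          ┃             
          ┃                           ┃             
          ┗━━━━━━━━━━━━━━━━━━━━━━━━━━━┛             
                                                    
                                                    


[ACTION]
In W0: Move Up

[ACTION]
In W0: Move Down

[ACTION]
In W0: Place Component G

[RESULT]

                       ┏━━━┃                   ┃━━━┓
                       ┃ Sl┃                   ┃   ┃
                       ┠───┃                   ┃───┨
                       ┃┌──┃                   ┃   ┃
                       ┃│  ┃                   ┃   ┃
          ┏━━━━━━━━━━━━┃├──┗━━━━━━━━━━━━━━━━━━━┛   ┃
          ┃ CircuitBoar┃│  2 │  1 │  7 │  8 │      ┃
          ┠────────────┃├────┼────┼────┼────┤      ┃
          ┃   0 1 2 3 4┃│  6 │ 14 │ 11 │ 10 │      ┃
          ┃0           ┃├────┼────┼────┼────┤      ┃
          ┃            ┃│ 12 │  5 │ 13 │ 15 │      ┃
          ┃1  [G]      ┃└────┴────┴────┴────┘      ┃
          ┃            ┃Moves: 0                   ┃
          ┃2           ┗━━━━━━━━━━━━━━━━━━━━━━━━━━━┛
          ┃            │              ┃             
          ┃3           ·              ┃             
          ┃                           ┃             
          ┃4                          ┃             
          ┃                           ┃             
          ┃5                          ┃             
          ┃                           ┃             
          ┗━━━━━━━━━━━━━━━━━━━━━━━━━━━┛             
                                                    
                                                    


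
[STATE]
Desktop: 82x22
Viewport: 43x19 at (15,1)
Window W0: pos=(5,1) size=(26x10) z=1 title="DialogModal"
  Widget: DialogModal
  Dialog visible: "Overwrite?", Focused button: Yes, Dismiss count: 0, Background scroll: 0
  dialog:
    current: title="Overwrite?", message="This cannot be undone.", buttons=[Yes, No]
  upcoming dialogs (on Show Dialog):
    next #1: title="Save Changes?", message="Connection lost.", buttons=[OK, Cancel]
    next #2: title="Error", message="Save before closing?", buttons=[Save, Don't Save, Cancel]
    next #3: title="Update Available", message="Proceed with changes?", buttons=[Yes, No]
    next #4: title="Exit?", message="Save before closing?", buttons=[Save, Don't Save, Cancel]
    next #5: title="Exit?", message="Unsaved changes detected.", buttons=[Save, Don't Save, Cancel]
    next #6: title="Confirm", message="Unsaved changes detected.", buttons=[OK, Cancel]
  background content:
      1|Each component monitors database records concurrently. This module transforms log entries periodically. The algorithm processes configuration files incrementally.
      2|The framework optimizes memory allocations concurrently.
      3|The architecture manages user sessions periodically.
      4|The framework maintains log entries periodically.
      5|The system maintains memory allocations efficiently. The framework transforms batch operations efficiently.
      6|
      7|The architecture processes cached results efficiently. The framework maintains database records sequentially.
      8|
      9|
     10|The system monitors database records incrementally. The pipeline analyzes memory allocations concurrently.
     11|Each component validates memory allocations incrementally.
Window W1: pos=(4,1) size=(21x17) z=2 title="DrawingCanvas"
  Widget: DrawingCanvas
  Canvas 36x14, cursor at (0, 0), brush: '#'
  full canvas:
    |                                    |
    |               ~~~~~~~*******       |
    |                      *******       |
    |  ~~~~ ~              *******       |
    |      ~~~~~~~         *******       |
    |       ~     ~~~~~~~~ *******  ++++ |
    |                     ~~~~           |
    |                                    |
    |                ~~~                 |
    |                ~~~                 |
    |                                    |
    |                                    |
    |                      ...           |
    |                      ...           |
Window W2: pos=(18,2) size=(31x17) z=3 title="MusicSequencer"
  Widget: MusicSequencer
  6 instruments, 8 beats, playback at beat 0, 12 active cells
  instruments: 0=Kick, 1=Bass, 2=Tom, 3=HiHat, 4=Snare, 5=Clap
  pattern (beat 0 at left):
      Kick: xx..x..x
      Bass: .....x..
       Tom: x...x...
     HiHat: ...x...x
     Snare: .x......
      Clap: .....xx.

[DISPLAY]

━━━━━━━━━┓━━━━━┓                           
nva┏━━━━━━━━━━━━━━━━━━━━━━━━━━━━━┓         
───┃ MusicSequencer              ┃         
   ┠─────────────────────────────┨         
   ┃      ▼1234567               ┃         
   ┃  Kick██··█··█               ┃         
   ┃  Bass·····█··               ┃         
~~~┃   Tom█···█···               ┃         
   ┃ HiHat···█···█               ┃         
   ┃ Snare·█······               ┃         
   ┃  Clap·····██·               ┃         
   ┃                             ┃         
   ┃                             ┃         
   ┃                             ┃         
   ┃                             ┃         
   ┃                             ┃         
━━━┃                             ┃         
   ┗━━━━━━━━━━━━━━━━━━━━━━━━━━━━━┛         
                                           


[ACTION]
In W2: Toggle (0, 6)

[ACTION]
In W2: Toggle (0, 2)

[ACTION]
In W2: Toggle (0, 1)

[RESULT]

━━━━━━━━━┓━━━━━┓                           
nva┏━━━━━━━━━━━━━━━━━━━━━━━━━━━━━┓         
───┃ MusicSequencer              ┃         
   ┠─────────────────────────────┨         
   ┃      ▼1234567               ┃         
   ┃  Kick█·█·█·██               ┃         
   ┃  Bass·····█··               ┃         
~~~┃   Tom█···█···               ┃         
   ┃ HiHat···█···█               ┃         
   ┃ Snare·█······               ┃         
   ┃  Clap·····██·               ┃         
   ┃                             ┃         
   ┃                             ┃         
   ┃                             ┃         
   ┃                             ┃         
   ┃                             ┃         
━━━┃                             ┃         
   ┗━━━━━━━━━━━━━━━━━━━━━━━━━━━━━┛         
                                           


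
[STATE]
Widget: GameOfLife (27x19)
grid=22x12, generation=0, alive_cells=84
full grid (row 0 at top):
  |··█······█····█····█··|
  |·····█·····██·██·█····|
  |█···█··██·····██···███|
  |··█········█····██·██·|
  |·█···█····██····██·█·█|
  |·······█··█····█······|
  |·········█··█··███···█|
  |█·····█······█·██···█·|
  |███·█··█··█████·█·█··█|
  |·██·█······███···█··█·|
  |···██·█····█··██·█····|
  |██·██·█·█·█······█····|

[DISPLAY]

Gen: 0                     
··█······█····█····█··     
·····█·····██·██·█····     
█···█··██·····██···███     
··█········█····██·██·     
·█···█····██····██·█·█     
·······█··█····█······     
·········█··█··███···█     
█·····█······█·██···█·     
███·█··█··█████·█·█··█     
·██·█······███···█··█·     
···██·█····█··██·█····     
██·██·█·█·█······█····     
                           
                           
                           
                           
                           
                           


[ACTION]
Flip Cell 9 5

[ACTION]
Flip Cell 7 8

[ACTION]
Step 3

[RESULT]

Gen: 3                     
···············█████··     
···········████·····█·     
···········█████·····█     
···········█·██··█··█·     
················██·██·     
·················█····     
·····················█     
······█··············█     
██·······██······███·█     
██··█··█··██····█···█·     
··█·██·█········█·····     
··█·██·█·········█····     
                           
                           
                           
                           
                           
                           


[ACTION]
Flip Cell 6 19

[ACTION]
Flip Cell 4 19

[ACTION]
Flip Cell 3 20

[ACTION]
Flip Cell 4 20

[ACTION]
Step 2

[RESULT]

Gen: 5                     
············█████···█·     
···········███······█·     
··········██····██·█··     
·················██···     
······················     
················█·██··     
·················████·     
··········█········█·█     
██████··█··█·····█···█     
█·█████····█····█···█·     
·██····██·█·····████··     
······················     
                           
                           
                           
                           
                           
                           


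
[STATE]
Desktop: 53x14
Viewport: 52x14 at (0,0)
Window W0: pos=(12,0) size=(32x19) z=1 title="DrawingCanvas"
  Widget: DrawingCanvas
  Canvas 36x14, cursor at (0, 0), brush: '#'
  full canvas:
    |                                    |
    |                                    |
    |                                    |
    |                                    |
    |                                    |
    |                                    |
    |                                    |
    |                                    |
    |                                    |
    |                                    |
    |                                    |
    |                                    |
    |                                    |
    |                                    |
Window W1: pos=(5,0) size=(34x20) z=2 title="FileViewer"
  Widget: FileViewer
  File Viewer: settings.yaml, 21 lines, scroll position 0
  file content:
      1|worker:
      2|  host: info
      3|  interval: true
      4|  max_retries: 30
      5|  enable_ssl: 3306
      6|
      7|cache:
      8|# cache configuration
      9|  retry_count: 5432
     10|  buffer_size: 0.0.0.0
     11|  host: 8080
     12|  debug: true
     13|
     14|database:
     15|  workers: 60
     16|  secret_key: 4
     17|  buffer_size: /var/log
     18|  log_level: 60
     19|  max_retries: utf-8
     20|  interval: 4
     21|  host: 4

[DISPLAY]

     ┏━━━━━━━━━━━━━━━━━━━━━━━━━━━━━━━━┓━━━━┓        
     ┃ FileViewer                     ┃    ┃        
     ┠────────────────────────────────┨────┨        
     ┃worker:                        ▲┃    ┃        
     ┃  host: info                   █┃    ┃        
     ┃  interval: true               ░┃    ┃        
     ┃  max_retries: 30              ░┃    ┃        
     ┃  enable_ssl: 3306             ░┃    ┃        
     ┃                               ░┃    ┃        
     ┃cache:                         ░┃    ┃        
     ┃# cache configuration          ░┃    ┃        
     ┃  retry_count: 5432            ░┃    ┃        
     ┃  buffer_size: 0.0.0.0         ░┃    ┃        
     ┃  host: 8080                   ░┃    ┃        


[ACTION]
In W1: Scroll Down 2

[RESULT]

     ┏━━━━━━━━━━━━━━━━━━━━━━━━━━━━━━━━┓━━━━┓        
     ┃ FileViewer                     ┃    ┃        
     ┠────────────────────────────────┨────┨        
     ┃  interval: true               ▲┃    ┃        
     ┃  max_retries: 30              ░┃    ┃        
     ┃  enable_ssl: 3306             ░┃    ┃        
     ┃                               ░┃    ┃        
     ┃cache:                         ░┃    ┃        
     ┃# cache configuration          ░┃    ┃        
     ┃  retry_count: 5432            █┃    ┃        
     ┃  buffer_size: 0.0.0.0         ░┃    ┃        
     ┃  host: 8080                   ░┃    ┃        
     ┃  debug: true                  ░┃    ┃        
     ┃                               ░┃    ┃        


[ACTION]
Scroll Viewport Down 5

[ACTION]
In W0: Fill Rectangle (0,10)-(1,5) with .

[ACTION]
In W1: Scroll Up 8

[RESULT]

     ┏━━━━━━━━━━━━━━━━━━━━━━━━━━━━━━━━┓━━━━┓        
     ┃ FileViewer                     ┃    ┃        
     ┠────────────────────────────────┨────┨        
     ┃worker:                        ▲┃    ┃        
     ┃  host: info                   █┃    ┃        
     ┃  interval: true               ░┃    ┃        
     ┃  max_retries: 30              ░┃    ┃        
     ┃  enable_ssl: 3306             ░┃    ┃        
     ┃                               ░┃    ┃        
     ┃cache:                         ░┃    ┃        
     ┃# cache configuration          ░┃    ┃        
     ┃  retry_count: 5432            ░┃    ┃        
     ┃  buffer_size: 0.0.0.0         ░┃    ┃        
     ┃  host: 8080                   ░┃    ┃        


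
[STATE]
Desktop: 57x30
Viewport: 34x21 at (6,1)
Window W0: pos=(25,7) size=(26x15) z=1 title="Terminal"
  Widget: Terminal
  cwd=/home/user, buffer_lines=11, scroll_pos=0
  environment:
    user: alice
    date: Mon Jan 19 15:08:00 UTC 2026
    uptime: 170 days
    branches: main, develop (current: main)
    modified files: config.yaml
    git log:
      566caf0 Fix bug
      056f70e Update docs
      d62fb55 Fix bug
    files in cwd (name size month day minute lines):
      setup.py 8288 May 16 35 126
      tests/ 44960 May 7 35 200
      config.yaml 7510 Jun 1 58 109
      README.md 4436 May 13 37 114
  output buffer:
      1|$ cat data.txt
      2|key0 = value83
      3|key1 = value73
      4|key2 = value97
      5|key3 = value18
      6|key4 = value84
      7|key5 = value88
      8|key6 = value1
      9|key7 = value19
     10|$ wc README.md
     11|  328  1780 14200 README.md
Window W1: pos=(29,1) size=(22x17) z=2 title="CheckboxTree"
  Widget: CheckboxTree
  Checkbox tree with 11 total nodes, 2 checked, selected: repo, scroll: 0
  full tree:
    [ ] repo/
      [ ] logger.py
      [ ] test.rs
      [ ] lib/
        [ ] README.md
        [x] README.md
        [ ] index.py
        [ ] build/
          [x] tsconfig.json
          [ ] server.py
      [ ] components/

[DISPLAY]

                       ┏━━━━━━━━━━
                       ┃ CheckboxT
                       ┠──────────
                       ┃>[-] repo/
                       ┃   [ ] log
                       ┃   [ ] tes
                   ┏━━━┃   [-] lib
                   ┃ Te┃     [ ] R
                   ┠───┃     [x] R
                   ┃$ c┃     [ ] i
                   ┃key┃     [-] b
                   ┃key┃       [x]
                   ┃key┃       [ ]
                   ┃key┃   [ ] com
                   ┃key┃          
                   ┃key┃          
                   ┃key┗━━━━━━━━━━
                   ┃key7 = value19
                   ┃$ wc README.md
                   ┃  328  1780 14
                   ┗━━━━━━━━━━━━━━


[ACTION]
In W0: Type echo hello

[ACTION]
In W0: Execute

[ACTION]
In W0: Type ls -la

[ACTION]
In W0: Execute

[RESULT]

                       ┏━━━━━━━━━━
                       ┃ CheckboxT
                       ┠──────────
                       ┃>[-] repo/
                       ┃   [ ] log
                       ┃   [ ] tes
                   ┏━━━┃   [-] lib
                   ┃ Te┃     [ ] R
                   ┠───┃     [x] R
                   ┃key┃     [ ] i
                   ┃$ w┃     [-] b
                   ┃  3┃       [x]
                   ┃$ e┃       [ ]
                   ┃hel┃   [ ] com
                   ┃$ l┃          
                   ┃-rw┃          
                   ┃drw┗━━━━━━━━━━
                   ┃-rw-r--r--  1 
                   ┃-rw-r--r--  1 
                   ┃$ █           
                   ┗━━━━━━━━━━━━━━


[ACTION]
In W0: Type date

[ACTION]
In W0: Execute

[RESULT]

                       ┏━━━━━━━━━━
                       ┃ CheckboxT
                       ┠──────────
                       ┃>[-] repo/
                       ┃   [ ] log
                       ┃   [ ] tes
                   ┏━━━┃   [-] lib
                   ┃ Te┃     [ ] R
                   ┠───┃     [x] R
                   ┃  3┃     [ ] i
                   ┃$ e┃     [-] b
                   ┃hel┃       [x]
                   ┃$ l┃       [ ]
                   ┃-rw┃   [ ] com
                   ┃drw┃          
                   ┃-rw┃          
                   ┃-rw┗━━━━━━━━━━
                   ┃$ date        
                   ┃Mon Jan 19 15:
                   ┃$ █           
                   ┗━━━━━━━━━━━━━━


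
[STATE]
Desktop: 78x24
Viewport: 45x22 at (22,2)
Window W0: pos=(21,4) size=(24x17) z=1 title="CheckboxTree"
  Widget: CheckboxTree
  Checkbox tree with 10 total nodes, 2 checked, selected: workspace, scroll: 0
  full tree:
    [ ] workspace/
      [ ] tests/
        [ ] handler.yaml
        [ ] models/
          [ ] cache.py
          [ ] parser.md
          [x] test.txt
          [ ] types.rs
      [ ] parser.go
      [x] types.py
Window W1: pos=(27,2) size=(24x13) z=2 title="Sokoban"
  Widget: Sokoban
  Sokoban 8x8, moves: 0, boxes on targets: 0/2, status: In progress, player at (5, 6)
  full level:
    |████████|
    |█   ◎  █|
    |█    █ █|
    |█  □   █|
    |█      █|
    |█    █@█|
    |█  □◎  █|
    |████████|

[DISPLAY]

     ┏━━━━━━━━━━━━━━━━━━━━━━┓                
     ┃ Sokoban              ┃                
━━━━━┠──────────────────────┨                
 Chec┃████████              ┃                
─────┃█   ◎  █              ┃                
>[-] ┃█    █ █              ┃                
   [-┃█  □   █              ┃                
     ┃█      █              ┃                
     ┃█    █@█              ┃                
     ┃█  □◎  █              ┃                
     ┃████████              ┃                
     ┃Moves: 0  0/2         ┃                
     ┗━━━━━━━━━━━━━━━━━━━━━━┛                
   [ ] parser.go      ┃                      
   [x] types.py       ┃                      
                      ┃                      
                      ┃                      
                      ┃                      
━━━━━━━━━━━━━━━━━━━━━━┛                      
                                             
                                             
                                             


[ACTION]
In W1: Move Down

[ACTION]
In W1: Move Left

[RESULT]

     ┏━━━━━━━━━━━━━━━━━━━━━━┓                
     ┃ Sokoban              ┃                
━━━━━┠──────────────────────┨                
 Chec┃████████              ┃                
─────┃█   ◎  █              ┃                
>[-] ┃█    █ █              ┃                
   [-┃█  □   █              ┃                
     ┃█      █              ┃                
     ┃█    █ █              ┃                
     ┃█  □◎@ █              ┃                
     ┃████████              ┃                
     ┃Moves: 2  0/2         ┃                
     ┗━━━━━━━━━━━━━━━━━━━━━━┛                
   [ ] parser.go      ┃                      
   [x] types.py       ┃                      
                      ┃                      
                      ┃                      
                      ┃                      
━━━━━━━━━━━━━━━━━━━━━━┛                      
                                             
                                             
                                             


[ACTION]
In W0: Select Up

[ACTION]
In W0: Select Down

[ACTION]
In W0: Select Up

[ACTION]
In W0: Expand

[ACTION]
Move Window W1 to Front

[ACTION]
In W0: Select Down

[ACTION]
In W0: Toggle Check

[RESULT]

     ┏━━━━━━━━━━━━━━━━━━━━━━┓                
     ┃ Sokoban              ┃                
━━━━━┠──────────────────────┨                
 Chec┃████████              ┃                
─────┃█   ◎  █              ┃                
 [-] ┃█    █ █              ┃                
>  [x┃█  □   █              ┃                
     ┃█      █              ┃                
     ┃█    █ █              ┃                
     ┃█  □◎@ █              ┃                
     ┃████████              ┃                
     ┃Moves: 2  0/2         ┃                
     ┗━━━━━━━━━━━━━━━━━━━━━━┛                
   [ ] parser.go      ┃                      
   [x] types.py       ┃                      
                      ┃                      
                      ┃                      
                      ┃                      
━━━━━━━━━━━━━━━━━━━━━━┛                      
                                             
                                             
                                             


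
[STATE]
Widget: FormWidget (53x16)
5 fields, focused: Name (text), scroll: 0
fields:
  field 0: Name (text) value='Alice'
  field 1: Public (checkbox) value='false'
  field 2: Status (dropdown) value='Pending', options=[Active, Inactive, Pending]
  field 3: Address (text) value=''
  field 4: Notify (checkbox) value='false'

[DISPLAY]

> Name:       [Alice                                ]
  Public:     [ ]                                    
  Status:     [Pending                             ▼]
  Address:    [                                     ]
  Notify:     [ ]                                    
                                                     
                                                     
                                                     
                                                     
                                                     
                                                     
                                                     
                                                     
                                                     
                                                     
                                                     


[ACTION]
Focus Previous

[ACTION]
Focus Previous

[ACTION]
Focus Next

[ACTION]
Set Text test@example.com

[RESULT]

  Name:       [Alice                                ]
  Public:     [ ]                                    
  Status:     [Pending                             ▼]
  Address:    [                                     ]
> Notify:     [ ]                                    
                                                     
                                                     
                                                     
                                                     
                                                     
                                                     
                                                     
                                                     
                                                     
                                                     
                                                     


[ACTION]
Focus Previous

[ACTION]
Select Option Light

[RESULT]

  Name:       [Alice                                ]
  Public:     [ ]                                    
  Status:     [Pending                             ▼]
> Address:    [                                     ]
  Notify:     [ ]                                    
                                                     
                                                     
                                                     
                                                     
                                                     
                                                     
                                                     
                                                     
                                                     
                                                     
                                                     


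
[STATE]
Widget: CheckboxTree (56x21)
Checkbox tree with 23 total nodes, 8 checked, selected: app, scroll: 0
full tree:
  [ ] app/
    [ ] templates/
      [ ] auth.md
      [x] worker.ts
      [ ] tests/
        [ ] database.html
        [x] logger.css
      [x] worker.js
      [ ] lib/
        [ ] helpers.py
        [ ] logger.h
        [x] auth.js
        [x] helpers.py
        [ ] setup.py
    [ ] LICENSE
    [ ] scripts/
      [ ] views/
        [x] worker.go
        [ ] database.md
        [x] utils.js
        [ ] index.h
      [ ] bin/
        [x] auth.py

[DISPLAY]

>[-] app/                                               
   [-] templates/                                       
     [ ] auth.md                                        
     [x] worker.ts                                      
     [-] tests/                                         
       [ ] database.html                                
       [x] logger.css                                   
     [x] worker.js                                      
     [-] lib/                                           
       [ ] helpers.py                                   
       [ ] logger.h                                     
       [x] auth.js                                      
       [x] helpers.py                                   
       [ ] setup.py                                     
   [ ] LICENSE                                          
   [-] scripts/                                         
     [-] views/                                         
       [x] worker.go                                    
       [ ] database.md                                  
       [x] utils.js                                     
       [ ] index.h                                      


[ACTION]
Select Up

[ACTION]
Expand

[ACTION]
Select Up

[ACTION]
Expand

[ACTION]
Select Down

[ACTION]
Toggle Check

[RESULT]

 [-] app/                                               
>  [x] templates/                                       
     [x] auth.md                                        
     [x] worker.ts                                      
     [x] tests/                                         
       [x] database.html                                
       [x] logger.css                                   
     [x] worker.js                                      
     [x] lib/                                           
       [x] helpers.py                                   
       [x] logger.h                                     
       [x] auth.js                                      
       [x] helpers.py                                   
       [x] setup.py                                     
   [ ] LICENSE                                          
   [-] scripts/                                         
     [-] views/                                         
       [x] worker.go                                    
       [ ] database.md                                  
       [x] utils.js                                     
       [ ] index.h                                      


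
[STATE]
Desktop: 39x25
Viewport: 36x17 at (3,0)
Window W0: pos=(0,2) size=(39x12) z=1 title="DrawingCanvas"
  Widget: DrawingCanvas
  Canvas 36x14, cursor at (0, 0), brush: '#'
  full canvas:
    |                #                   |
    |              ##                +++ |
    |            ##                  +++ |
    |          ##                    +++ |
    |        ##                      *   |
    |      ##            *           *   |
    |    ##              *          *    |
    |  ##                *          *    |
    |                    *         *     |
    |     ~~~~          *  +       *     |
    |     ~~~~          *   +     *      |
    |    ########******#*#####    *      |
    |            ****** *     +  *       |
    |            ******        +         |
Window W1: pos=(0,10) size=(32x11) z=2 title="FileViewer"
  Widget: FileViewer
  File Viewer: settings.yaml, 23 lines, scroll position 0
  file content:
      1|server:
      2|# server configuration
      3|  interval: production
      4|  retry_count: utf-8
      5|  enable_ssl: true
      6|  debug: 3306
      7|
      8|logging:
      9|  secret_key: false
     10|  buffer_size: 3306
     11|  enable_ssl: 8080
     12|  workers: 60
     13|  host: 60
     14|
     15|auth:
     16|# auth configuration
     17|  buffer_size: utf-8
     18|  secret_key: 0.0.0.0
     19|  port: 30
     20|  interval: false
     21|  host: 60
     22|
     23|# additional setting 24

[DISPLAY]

                                    
                                    
━━━━━━━━━━━━━━━━━━━━━━━━━━━━━━━━━━━┓
rawingCanvas                       ┃
───────────────────────────────────┨
              #                    ┃
            ##                +++  ┃
          ##                  +++  ┃
        ##                    +++  ┃
      ##                      *    ┃
━━━━━━━━━━━━━━━━━━━━━━━━━━━━┓ *    ┃
ileViewer                   ┃*     ┃
────────────────────────────┨*     ┃
rver:                      ▲┃━━━━━━┛
server configuration       █┃       
interval: production       ░┃       
retry_count: utf-8         ░┃       


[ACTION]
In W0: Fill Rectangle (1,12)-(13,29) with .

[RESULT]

                                    
                                    
━━━━━━━━━━━━━━━━━━━━━━━━━━━━━━━━━━━┓
rawingCanvas                       ┃
───────────────────────────────────┨
              #                    ┃
          ..................  +++  ┃
          ..................  +++  ┃
        ##..................  +++  ┃
      ##  ..................  *    ┃
━━━━━━━━━━━━━━━━━━━━━━━━━━━━┓ *    ┃
ileViewer                   ┃*     ┃
────────────────────────────┨*     ┃
rver:                      ▲┃━━━━━━┛
server configuration       █┃       
interval: production       ░┃       
retry_count: utf-8         ░┃       


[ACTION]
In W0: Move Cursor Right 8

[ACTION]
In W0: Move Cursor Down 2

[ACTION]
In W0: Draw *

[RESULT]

                                    
                                    
━━━━━━━━━━━━━━━━━━━━━━━━━━━━━━━━━━━┓
rawingCanvas                       ┃
───────────────────────────────────┨
              #                    ┃
          ..................  +++  ┃
      *   ..................  +++  ┃
        ##..................  +++  ┃
      ##  ..................  *    ┃
━━━━━━━━━━━━━━━━━━━━━━━━━━━━┓ *    ┃
ileViewer                   ┃*     ┃
────────────────────────────┨*     ┃
rver:                      ▲┃━━━━━━┛
server configuration       █┃       
interval: production       ░┃       
retry_count: utf-8         ░┃       


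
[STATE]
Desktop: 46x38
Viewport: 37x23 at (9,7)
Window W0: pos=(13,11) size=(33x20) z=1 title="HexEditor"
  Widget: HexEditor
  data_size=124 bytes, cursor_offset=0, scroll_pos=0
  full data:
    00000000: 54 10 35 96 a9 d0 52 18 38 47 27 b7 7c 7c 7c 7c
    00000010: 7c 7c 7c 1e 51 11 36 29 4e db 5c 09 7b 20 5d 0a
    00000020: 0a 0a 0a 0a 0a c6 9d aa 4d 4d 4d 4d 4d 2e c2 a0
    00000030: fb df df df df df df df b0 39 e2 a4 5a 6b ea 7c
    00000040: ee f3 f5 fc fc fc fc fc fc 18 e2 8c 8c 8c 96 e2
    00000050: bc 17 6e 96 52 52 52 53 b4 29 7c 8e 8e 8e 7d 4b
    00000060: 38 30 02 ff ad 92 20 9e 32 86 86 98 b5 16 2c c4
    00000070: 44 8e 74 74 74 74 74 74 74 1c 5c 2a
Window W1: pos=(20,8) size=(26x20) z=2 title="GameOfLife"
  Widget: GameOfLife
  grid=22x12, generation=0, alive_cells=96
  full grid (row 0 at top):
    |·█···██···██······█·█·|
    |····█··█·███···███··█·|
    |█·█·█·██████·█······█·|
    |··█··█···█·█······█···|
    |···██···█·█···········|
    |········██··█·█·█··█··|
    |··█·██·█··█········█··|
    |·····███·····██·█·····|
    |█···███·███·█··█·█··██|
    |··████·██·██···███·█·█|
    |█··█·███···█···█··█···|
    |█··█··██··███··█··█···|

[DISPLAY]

                                     
           ┏━━━━━━━━━━━━━━━━━━━━━━━━┓
           ┃ GameOfLife             ┃
           ┠────────────────────────┨
    ┏━━━━━━┃Gen: 0                  ┃
    ┃ HexEd┃·█···██···██······█·█·  ┃
    ┠──────┃····█··█·███···███··█·  ┃
    ┃000000┃█·█·█·██████·█······█·  ┃
    ┃000000┃··█··█···█·█······█···  ┃
    ┃000000┃···██···█·█···········  ┃
    ┃000000┃········██··█·█·█··█··  ┃
    ┃000000┃··█·██·█··█········█··  ┃
    ┃000000┃·····███·····██·█·····  ┃
    ┃000000┃█···███·███·█··█·█··██  ┃
    ┃000000┃··████·██·██···███·█·█  ┃
    ┃      ┃█··█·███···█···█··█···  ┃
    ┃      ┃█··█··██··███··█··█···  ┃
    ┃      ┃                        ┃
    ┃      ┃                        ┃
    ┃      ┃                        ┃
    ┃      ┗━━━━━━━━━━━━━━━━━━━━━━━━┛
    ┃                               ┃
    ┃                               ┃


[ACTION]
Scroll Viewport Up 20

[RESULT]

                                     
                                     
                                     
                                     
                                     
                                     
                                     
                                     
           ┏━━━━━━━━━━━━━━━━━━━━━━━━┓
           ┃ GameOfLife             ┃
           ┠────────────────────────┨
    ┏━━━━━━┃Gen: 0                  ┃
    ┃ HexEd┃·█···██···██······█·█·  ┃
    ┠──────┃····█··█·███···███··█·  ┃
    ┃000000┃█·█·█·██████·█······█·  ┃
    ┃000000┃··█··█···█·█······█···  ┃
    ┃000000┃···██···█·█···········  ┃
    ┃000000┃········██··█·█·█··█··  ┃
    ┃000000┃··█·██·█··█········█··  ┃
    ┃000000┃·····███·····██·█·····  ┃
    ┃000000┃█···███·███·█··█·█··██  ┃
    ┃000000┃··████·██·██···███·█·█  ┃
    ┃      ┃█··█·███···█···█··█···  ┃


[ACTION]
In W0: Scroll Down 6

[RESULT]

                                     
                                     
                                     
                                     
                                     
                                     
                                     
                                     
           ┏━━━━━━━━━━━━━━━━━━━━━━━━┓
           ┃ GameOfLife             ┃
           ┠────────────────────────┨
    ┏━━━━━━┃Gen: 0                  ┃
    ┃ HexEd┃·█···██···██······█·█·  ┃
    ┠──────┃····█··█·███···███··█·  ┃
    ┃000000┃█·█·█·██████·█······█·  ┃
    ┃000000┃··█··█···█·█······█···  ┃
    ┃      ┃···██···█·█···········  ┃
    ┃      ┃········██··█·█·█··█··  ┃
    ┃      ┃··█·██·█··█········█··  ┃
    ┃      ┃·····███·····██·█·····  ┃
    ┃      ┃█···███·███·█··█·█··██  ┃
    ┃      ┃··████·██·██···███·█·█  ┃
    ┃      ┃█··█·███···█···█··█···  ┃
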